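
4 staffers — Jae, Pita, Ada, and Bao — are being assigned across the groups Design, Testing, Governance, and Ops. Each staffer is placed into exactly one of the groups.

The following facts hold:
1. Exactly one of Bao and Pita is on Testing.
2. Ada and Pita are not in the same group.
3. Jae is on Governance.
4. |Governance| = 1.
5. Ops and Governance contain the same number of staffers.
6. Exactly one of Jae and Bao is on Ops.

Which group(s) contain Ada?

Ada: Design

From (3): Jae ∈ Governance.
(4): Governance already has 1, so the rest are out.
(6) (exactly one): Bao ∈ Ops.
(1) (exactly one): Pita ∈ Testing.
(2): Ada ∉ Testing.
Suppose Ada ∉ Design: no assignment then satisfies all the clues, so Ada ∈ Design.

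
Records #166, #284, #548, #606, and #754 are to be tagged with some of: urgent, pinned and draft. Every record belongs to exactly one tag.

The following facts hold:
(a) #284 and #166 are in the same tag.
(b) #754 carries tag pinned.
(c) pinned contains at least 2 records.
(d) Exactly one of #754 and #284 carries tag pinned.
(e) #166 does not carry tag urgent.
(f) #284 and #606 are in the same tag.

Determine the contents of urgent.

urgent = {}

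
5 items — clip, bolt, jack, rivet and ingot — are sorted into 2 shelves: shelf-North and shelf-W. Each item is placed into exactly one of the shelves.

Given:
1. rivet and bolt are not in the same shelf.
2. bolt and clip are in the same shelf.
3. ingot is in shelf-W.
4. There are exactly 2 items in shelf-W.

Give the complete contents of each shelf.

shelf-North = {bolt, clip, jack}; shelf-W = {ingot, rivet}

From (3): ingot ∈ shelf-W.
Suppose clip ∉ shelf-North: no assignment then satisfies all the clues, so clip ∈ shelf-North.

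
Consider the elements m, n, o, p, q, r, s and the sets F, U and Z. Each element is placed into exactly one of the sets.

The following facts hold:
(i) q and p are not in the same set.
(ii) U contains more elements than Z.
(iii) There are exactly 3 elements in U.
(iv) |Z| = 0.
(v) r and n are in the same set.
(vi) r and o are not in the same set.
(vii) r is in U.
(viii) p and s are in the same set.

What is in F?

F = {m, o, p, s}

From (vii): r ∈ U.
(iv): Z already has 0, so the rest are out.
(v): n matches r: n ∉ F.
(v): n matches r: n ∈ U.
(vi): o ∉ U.
Only one set left: o ∈ F.
Suppose m ∉ F: no assignment then satisfies all the clues, so m ∈ F.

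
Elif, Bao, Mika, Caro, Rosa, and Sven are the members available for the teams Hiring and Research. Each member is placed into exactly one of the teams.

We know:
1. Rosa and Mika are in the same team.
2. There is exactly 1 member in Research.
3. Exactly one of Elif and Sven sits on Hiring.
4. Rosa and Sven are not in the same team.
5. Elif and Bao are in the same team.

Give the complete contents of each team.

Hiring = {Bao, Caro, Elif, Mika, Rosa}; Research = {Sven}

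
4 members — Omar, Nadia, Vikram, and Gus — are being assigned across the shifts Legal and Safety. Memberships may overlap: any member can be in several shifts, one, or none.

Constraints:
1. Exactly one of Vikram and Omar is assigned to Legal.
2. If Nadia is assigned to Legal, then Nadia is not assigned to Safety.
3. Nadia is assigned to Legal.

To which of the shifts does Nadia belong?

Nadia: Legal

From (3): Nadia ∈ Legal.
(2): Nadia ∉ Safety.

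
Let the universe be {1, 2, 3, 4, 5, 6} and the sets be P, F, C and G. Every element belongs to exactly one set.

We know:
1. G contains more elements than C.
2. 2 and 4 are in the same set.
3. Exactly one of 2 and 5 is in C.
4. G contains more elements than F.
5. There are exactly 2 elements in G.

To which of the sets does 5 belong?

5: C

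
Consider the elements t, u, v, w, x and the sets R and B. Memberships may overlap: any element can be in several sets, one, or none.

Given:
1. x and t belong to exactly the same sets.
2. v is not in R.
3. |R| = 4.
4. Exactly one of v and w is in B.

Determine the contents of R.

From (2): v ∉ R.
(3): only 4 candidates remain for R, so all are in.

R = {t, u, w, x}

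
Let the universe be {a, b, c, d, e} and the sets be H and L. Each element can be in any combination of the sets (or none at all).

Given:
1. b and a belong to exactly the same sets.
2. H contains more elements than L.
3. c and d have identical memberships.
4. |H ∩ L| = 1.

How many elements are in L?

1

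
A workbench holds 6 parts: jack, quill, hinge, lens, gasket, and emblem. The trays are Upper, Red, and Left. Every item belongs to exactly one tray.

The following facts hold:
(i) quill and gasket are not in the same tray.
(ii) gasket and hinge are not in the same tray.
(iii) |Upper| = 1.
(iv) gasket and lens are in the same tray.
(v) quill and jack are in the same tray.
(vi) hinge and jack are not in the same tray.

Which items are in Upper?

Upper = {hinge}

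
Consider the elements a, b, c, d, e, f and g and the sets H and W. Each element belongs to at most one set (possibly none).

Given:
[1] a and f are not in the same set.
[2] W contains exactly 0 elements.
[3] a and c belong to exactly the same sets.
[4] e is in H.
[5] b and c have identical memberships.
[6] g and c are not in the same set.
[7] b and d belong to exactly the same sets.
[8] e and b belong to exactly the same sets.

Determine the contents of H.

From (4): e ∈ H.
(2): W already has 0, so the rest are out.
(8): b matches e: b ∈ H.
(5): c matches b: c ∈ H.
(6): g ∉ H.
(7): d matches b: d ∈ H.
(3): a matches c: a ∈ H.
(1): f ∉ H.

H = {a, b, c, d, e}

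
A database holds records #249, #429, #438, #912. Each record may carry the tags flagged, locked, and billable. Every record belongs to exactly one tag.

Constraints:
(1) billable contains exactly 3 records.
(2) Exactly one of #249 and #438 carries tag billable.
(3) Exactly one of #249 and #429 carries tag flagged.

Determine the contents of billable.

billable = {#429, #438, #912}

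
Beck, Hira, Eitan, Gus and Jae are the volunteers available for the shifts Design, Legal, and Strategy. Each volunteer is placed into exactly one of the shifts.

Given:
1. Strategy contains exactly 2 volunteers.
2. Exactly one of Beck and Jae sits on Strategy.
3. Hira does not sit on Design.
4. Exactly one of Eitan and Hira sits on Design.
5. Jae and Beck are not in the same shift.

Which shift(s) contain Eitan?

Eitan: Design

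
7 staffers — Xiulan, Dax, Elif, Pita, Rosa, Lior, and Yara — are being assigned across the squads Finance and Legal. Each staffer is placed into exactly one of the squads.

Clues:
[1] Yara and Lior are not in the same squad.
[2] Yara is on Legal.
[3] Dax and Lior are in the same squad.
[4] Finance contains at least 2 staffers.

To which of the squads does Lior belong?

From (2): Yara ∈ Legal.
(1): Lior ∉ Legal.
(3): Dax matches Lior: Dax ∉ Legal.
Only one squad left: Dax ∈ Finance.
Only one squad left: Lior ∈ Finance.

Lior: Finance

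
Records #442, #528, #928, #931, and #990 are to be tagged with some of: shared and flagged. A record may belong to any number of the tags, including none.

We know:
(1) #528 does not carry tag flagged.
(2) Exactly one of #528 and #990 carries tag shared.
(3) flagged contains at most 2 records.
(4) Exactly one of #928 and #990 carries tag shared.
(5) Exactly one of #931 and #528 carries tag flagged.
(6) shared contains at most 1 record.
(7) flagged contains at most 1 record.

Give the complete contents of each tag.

shared = {#990}; flagged = {#931}

From (1): #528 ∉ flagged.
(5) (exactly one): #931 ∈ flagged.
(7): flagged already has 1, so the rest are out.
Suppose #442 ∈ shared: no assignment then satisfies all the clues, so #442 ∉ shared.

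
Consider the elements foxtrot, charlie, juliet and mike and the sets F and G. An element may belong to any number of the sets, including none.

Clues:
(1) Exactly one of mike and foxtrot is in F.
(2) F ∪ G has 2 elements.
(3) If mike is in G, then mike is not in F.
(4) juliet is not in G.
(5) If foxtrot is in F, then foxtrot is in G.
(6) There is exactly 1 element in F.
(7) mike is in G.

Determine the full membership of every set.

From (4): juliet ∉ G.
From (7): mike ∈ G.
(3): mike ∉ F.
(1) (exactly one): foxtrot ∈ F.
(5): foxtrot ∈ G.
(6): F already has 1, so the rest are out.
Suppose charlie ∈ G: no assignment then satisfies all the clues, so charlie ∉ G.

F = {foxtrot}; G = {foxtrot, mike}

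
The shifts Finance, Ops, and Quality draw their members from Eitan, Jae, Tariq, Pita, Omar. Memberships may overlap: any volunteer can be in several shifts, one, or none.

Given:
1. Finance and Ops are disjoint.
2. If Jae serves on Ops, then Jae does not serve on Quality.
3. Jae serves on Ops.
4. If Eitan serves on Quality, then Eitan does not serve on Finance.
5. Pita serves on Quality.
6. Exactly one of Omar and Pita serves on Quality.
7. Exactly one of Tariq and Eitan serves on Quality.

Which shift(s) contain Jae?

From (3): Jae ∈ Ops.
From (5): Pita ∈ Quality.
(1) (disjoint): Jae ∉ Finance.
(2): Jae ∉ Quality.
(6) (exactly one): Omar ∉ Quality.

Jae: Ops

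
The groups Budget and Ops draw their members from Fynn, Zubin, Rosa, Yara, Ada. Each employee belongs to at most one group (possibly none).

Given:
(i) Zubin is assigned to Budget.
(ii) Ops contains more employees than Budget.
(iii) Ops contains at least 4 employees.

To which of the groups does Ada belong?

From (i): Zubin ∈ Budget.
(iii): only 4 candidates remain for Ops, so all are in.

Ada: Ops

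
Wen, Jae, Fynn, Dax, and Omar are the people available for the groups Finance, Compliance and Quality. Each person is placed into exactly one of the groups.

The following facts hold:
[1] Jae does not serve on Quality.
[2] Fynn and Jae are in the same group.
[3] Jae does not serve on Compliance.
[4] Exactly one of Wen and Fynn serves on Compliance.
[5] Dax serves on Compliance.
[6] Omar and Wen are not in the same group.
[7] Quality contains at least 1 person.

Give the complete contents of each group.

From (1): Jae ∉ Quality.
From (3): Jae ∉ Compliance.
From (5): Dax ∈ Compliance.
(2): Fynn matches Jae: Fynn ∉ Compliance.
(2): Fynn matches Jae: Fynn ∉ Quality.
(4) (exactly one): Wen ∈ Compliance.
(6): Omar ∉ Compliance.
(7): only 1 candidates remain for Quality, so all are in.
Only one group left: Jae ∈ Finance.
Only one group left: Fynn ∈ Finance.

Finance = {Fynn, Jae}; Compliance = {Dax, Wen}; Quality = {Omar}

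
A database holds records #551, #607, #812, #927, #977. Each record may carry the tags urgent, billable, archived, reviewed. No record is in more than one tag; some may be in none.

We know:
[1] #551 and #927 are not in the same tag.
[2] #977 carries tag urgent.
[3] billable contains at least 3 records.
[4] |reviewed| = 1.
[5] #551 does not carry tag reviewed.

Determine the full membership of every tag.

From (2): #977 ∈ urgent.
From (5): #551 ∉ reviewed.
Suppose #551 ∈ urgent: no assignment then satisfies all the clues, so #551 ∉ urgent.

urgent = {#977}; billable = {#551, #607, #812}; archived = {}; reviewed = {#927}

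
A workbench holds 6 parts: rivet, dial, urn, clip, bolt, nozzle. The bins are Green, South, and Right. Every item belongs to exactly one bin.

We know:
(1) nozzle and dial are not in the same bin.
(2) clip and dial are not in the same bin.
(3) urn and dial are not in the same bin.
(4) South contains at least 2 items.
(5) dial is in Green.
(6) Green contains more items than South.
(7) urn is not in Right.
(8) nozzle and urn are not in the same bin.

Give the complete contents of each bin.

Green = {bolt, dial, rivet}; South = {clip, urn}; Right = {nozzle}

From (5): dial ∈ Green.
From (7): urn ∉ Right.
(1): nozzle ∉ Green.
(2): clip ∉ Green.
(3): urn ∉ Green.
Only one bin left: urn ∈ South.
(8): nozzle ∉ South.
Only one bin left: nozzle ∈ Right.
Suppose rivet ∉ Green: no assignment then satisfies all the clues, so rivet ∈ Green.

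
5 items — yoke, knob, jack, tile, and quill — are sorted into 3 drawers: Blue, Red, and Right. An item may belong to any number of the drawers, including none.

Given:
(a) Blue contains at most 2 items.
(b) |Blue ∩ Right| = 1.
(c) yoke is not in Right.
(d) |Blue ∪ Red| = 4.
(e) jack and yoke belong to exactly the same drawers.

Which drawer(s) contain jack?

jack: Red

From (c): yoke ∉ Right.
(e): jack matches yoke: jack ∉ Right.
Suppose jack ∈ Blue: no assignment then satisfies all the clues, so jack ∉ Blue.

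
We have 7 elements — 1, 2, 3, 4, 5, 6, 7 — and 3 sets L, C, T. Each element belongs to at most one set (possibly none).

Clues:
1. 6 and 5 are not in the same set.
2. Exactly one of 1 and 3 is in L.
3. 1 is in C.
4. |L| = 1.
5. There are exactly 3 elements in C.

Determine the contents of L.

L = {3}

From (3): 1 ∈ C.
(2) (exactly one): 3 ∈ L.
(4): L already has 1, so the rest are out.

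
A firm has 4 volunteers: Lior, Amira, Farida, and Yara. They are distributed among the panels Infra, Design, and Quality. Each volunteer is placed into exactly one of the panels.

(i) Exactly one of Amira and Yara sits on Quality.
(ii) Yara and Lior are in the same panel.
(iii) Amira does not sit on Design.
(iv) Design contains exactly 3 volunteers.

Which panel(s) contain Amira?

Amira: Quality

From (iii): Amira ∉ Design.
(iv): only 3 candidates remain for Design, so all are in.
(i) (exactly one): Amira ∈ Quality.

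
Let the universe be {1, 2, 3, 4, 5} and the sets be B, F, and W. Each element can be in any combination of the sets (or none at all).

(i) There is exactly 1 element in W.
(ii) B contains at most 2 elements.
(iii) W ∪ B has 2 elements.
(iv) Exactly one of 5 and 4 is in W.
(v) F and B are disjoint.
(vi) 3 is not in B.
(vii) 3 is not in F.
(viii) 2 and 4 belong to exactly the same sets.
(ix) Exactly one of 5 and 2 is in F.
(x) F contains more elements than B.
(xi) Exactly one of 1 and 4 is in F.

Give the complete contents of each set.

B = {1}; F = {2, 4}; W = {5}

From (vi): 3 ∉ B.
From (vii): 3 ∉ F.
Suppose 1 ∉ B: no assignment then satisfies all the clues, so 1 ∈ B.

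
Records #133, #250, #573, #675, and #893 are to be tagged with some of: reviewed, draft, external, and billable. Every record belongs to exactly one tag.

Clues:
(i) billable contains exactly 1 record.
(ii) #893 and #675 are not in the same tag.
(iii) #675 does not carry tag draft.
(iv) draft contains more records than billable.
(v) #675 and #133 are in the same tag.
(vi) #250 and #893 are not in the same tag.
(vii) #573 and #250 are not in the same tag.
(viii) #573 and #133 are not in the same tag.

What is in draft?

draft = {#573, #893}

From (iii): #675 ∉ draft.
(v): #133 matches #675: #133 ∉ draft.
Suppose #250 ∈ draft: no assignment then satisfies all the clues, so #250 ∉ draft.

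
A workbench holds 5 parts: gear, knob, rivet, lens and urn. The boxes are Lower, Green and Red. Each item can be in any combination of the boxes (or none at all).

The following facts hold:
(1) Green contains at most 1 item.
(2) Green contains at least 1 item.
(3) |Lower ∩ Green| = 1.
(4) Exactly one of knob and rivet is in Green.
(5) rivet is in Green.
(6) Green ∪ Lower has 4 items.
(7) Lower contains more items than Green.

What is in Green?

From (5): rivet ∈ Green.
(1): Green already has 1, so the rest are out.

Green = {rivet}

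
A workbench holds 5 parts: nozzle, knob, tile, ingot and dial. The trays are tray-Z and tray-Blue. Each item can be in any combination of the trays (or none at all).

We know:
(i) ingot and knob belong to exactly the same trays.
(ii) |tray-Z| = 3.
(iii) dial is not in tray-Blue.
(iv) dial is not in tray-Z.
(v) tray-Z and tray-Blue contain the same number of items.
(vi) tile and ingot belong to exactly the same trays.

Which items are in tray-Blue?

tray-Blue = {ingot, knob, tile}

From (iii): dial ∉ tray-Blue.
From (iv): dial ∉ tray-Z.
Suppose nozzle ∈ tray-Blue: no assignment then satisfies all the clues, so nozzle ∉ tray-Blue.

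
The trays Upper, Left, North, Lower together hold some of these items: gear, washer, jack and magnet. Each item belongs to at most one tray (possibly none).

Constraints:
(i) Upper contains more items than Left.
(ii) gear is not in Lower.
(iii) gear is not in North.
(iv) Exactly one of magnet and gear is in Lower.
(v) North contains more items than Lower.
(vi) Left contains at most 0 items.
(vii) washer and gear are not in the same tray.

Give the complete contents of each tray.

Upper = {gear}; Left = {}; North = {jack, washer}; Lower = {magnet}

From (ii): gear ∉ Lower.
From (iii): gear ∉ North.
(iv) (exactly one): magnet ∈ Lower.
(vi): Left already has 0, so the rest are out.
Suppose gear ∉ Upper: no assignment then satisfies all the clues, so gear ∈ Upper.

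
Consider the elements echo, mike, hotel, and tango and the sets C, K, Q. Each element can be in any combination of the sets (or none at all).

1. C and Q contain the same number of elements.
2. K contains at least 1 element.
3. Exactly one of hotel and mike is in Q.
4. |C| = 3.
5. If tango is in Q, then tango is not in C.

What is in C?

C = {echo, hotel, mike}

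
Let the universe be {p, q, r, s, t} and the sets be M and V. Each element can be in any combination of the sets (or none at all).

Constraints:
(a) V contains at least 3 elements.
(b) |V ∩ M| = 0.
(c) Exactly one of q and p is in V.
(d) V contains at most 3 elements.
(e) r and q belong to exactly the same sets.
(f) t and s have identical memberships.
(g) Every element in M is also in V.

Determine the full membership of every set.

M = {}; V = {p, s, t}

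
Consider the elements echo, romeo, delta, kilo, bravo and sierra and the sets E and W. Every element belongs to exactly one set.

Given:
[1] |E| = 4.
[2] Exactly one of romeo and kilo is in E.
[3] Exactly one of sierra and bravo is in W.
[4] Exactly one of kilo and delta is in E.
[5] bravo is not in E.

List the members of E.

E = {delta, echo, romeo, sierra}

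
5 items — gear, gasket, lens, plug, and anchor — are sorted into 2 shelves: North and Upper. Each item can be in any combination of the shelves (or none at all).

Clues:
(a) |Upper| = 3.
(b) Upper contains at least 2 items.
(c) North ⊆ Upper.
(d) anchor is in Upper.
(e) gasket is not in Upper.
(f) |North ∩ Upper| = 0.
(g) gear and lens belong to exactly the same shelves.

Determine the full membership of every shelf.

From (d): anchor ∈ Upper.
From (e): gasket ∉ Upper.
(c) contrapositive: gasket ∉ North.
Suppose gear ∈ North: no assignment then satisfies all the clues, so gear ∉ North.

North = {}; Upper = {anchor, gear, lens}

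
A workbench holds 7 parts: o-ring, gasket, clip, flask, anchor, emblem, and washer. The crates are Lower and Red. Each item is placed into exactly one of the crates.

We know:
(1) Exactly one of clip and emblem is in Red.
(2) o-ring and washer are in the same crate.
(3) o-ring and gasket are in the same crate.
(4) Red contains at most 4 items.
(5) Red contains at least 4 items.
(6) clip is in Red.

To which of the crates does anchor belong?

anchor: Lower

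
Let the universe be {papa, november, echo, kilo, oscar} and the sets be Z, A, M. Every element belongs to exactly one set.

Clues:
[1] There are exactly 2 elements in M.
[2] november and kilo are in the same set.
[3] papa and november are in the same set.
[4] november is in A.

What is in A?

A = {kilo, november, papa}

From (4): november ∈ A.
(2): kilo matches november: kilo ∉ Z.
(2): kilo matches november: kilo ∈ A.
(3): papa matches november: papa ∉ Z.
(3): papa matches november: papa ∈ A.
(1): only 2 candidates remain for M, so all are in.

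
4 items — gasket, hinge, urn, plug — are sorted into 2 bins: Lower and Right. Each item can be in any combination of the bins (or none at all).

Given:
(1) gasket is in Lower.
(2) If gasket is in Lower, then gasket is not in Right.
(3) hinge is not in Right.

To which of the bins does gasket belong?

From (1): gasket ∈ Lower.
From (3): hinge ∉ Right.
(2): gasket ∉ Right.

gasket: Lower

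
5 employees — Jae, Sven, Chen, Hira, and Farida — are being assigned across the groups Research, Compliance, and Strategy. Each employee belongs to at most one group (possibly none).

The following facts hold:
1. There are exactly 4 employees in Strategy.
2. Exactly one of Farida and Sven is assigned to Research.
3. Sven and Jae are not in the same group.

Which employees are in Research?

Research = {Sven}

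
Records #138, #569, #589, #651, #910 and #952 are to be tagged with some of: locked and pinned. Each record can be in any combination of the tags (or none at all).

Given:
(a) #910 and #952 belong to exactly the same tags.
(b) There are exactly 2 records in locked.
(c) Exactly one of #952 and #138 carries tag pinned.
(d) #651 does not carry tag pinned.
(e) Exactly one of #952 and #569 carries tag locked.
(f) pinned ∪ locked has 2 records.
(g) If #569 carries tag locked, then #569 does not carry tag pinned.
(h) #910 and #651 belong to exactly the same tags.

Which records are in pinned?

pinned = {#138}

From (d): #651 ∉ pinned.
(h): #910 matches #651: #910 ∉ pinned.
(a): #952 matches #910: #952 ∉ pinned.
(c) (exactly one): #138 ∈ pinned.
Suppose #569 ∈ pinned: no assignment then satisfies all the clues, so #569 ∉ pinned.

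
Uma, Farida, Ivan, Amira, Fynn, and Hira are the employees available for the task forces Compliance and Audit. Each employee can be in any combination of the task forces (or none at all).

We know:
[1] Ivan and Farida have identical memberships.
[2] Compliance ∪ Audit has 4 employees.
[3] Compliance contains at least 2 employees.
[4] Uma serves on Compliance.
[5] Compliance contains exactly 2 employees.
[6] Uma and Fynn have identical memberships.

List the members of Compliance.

Compliance = {Fynn, Uma}

From (4): Uma ∈ Compliance.
(6): Fynn matches Uma: Fynn ∈ Compliance.
(5): Compliance already has 2, so the rest are out.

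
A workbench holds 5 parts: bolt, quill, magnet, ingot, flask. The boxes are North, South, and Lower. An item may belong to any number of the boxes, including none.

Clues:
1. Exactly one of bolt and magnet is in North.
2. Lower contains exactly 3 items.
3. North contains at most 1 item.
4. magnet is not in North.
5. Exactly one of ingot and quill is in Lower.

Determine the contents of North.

From (4): magnet ∉ North.
(1) (exactly one): bolt ∈ North.
(3): North already has 1, so the rest are out.

North = {bolt}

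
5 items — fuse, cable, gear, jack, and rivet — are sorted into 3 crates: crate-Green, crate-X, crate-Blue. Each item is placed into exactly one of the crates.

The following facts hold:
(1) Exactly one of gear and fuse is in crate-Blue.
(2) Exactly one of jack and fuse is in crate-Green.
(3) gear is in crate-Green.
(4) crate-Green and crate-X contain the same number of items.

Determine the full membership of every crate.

crate-Green = {gear, jack}; crate-X = {cable, rivet}; crate-Blue = {fuse}

From (3): gear ∈ crate-Green.
(1) (exactly one): fuse ∈ crate-Blue.
(2) (exactly one): jack ∈ crate-Green.
Suppose cable ∈ crate-Green: no assignment then satisfies all the clues, so cable ∉ crate-Green.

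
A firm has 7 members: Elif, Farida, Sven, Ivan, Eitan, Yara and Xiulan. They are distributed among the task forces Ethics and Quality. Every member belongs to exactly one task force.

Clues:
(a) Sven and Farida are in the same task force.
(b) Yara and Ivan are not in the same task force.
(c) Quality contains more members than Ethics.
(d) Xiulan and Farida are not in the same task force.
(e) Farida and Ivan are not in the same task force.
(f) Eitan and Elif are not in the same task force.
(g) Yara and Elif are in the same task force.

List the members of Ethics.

Ethics = {Eitan, Ivan, Xiulan}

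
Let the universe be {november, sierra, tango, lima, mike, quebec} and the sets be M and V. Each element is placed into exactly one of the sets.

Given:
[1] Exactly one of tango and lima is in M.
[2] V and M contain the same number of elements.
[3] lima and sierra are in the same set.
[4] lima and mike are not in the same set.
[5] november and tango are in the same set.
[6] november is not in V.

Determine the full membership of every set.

From (6): november ∉ V.
(5): tango matches november: tango ∉ V.
Only one set left: november ∈ M.
Only one set left: tango ∈ M.
(1) (exactly one): lima ∉ M.
(3): sierra matches lima: sierra ∉ M.
Only one set left: sierra ∈ V.
Only one set left: lima ∈ V.
(4): mike ∉ V.
Only one set left: mike ∈ M.
Suppose quebec ∈ M: no assignment then satisfies all the clues, so quebec ∉ M.

M = {mike, november, tango}; V = {lima, quebec, sierra}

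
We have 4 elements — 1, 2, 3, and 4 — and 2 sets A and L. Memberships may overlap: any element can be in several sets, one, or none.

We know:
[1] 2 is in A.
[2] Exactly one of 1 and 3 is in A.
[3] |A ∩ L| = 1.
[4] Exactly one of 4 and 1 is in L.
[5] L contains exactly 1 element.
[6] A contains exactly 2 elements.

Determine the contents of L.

L = {1}

From (1): 2 ∈ A.
Suppose 1 ∉ L: no assignment then satisfies all the clues, so 1 ∈ L.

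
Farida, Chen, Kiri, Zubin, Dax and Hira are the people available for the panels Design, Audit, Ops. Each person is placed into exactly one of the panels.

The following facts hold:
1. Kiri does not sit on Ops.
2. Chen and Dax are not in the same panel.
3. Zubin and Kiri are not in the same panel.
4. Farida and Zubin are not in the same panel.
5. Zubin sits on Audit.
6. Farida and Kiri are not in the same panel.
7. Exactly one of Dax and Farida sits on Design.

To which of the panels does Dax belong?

From (1): Kiri ∉ Ops.
From (5): Zubin ∈ Audit.
(3): Kiri ∉ Audit.
(4): Farida ∉ Audit.
Only one panel left: Kiri ∈ Design.
(6): Farida ∉ Design.
(7) (exactly one): Dax ∈ Design.
Only one panel left: Farida ∈ Ops.
(2): Chen ∉ Design.

Dax: Design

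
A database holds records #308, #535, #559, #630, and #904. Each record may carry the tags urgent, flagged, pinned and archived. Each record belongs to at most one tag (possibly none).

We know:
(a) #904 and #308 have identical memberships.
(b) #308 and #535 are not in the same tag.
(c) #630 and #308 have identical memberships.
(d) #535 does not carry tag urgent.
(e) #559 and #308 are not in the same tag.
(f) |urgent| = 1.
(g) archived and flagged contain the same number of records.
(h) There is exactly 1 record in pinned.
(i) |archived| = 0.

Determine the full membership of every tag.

urgent = {#559}; flagged = {}; pinned = {#535}; archived = {}

From (d): #535 ∉ urgent.
(i): archived already has 0, so the rest are out.
Suppose #308 ∈ urgent: no assignment then satisfies all the clues, so #308 ∉ urgent.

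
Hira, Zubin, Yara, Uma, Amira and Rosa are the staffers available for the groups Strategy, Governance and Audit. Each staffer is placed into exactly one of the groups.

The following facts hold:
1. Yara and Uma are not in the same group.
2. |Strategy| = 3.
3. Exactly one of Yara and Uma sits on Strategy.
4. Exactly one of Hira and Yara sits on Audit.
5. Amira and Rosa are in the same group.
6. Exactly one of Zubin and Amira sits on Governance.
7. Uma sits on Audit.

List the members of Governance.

Governance = {Zubin}

From (7): Uma ∈ Audit.
(1): Yara ∉ Audit.
(3) (exactly one): Yara ∈ Strategy.
(4) (exactly one): Hira ∈ Audit.
Suppose Zubin ∉ Governance: no assignment then satisfies all the clues, so Zubin ∈ Governance.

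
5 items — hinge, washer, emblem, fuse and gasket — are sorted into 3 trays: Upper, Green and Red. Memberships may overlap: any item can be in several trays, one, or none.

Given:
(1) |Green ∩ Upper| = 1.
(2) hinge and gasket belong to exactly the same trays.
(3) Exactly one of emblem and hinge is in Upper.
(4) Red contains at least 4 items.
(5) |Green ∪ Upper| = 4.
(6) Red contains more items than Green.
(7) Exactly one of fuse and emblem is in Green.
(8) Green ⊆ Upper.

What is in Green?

Green = {fuse}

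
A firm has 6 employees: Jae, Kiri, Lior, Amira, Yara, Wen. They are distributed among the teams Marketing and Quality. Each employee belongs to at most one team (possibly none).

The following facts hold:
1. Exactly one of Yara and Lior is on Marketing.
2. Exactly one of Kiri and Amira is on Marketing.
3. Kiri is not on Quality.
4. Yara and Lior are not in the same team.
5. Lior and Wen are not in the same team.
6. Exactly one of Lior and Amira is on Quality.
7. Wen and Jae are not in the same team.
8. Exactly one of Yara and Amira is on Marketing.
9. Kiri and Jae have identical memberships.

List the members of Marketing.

Marketing = {Jae, Kiri, Yara}

From (3): Kiri ∉ Quality.
(9): Jae matches Kiri: Jae ∉ Quality.
Suppose Jae ∉ Marketing: no assignment then satisfies all the clues, so Jae ∈ Marketing.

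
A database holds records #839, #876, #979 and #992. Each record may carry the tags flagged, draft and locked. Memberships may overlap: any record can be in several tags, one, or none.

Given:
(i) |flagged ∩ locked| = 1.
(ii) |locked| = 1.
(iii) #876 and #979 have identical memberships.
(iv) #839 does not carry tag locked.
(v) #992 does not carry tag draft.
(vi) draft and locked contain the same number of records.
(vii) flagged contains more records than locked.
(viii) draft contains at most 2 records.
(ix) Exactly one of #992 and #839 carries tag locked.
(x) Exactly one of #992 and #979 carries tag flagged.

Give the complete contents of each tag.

From (iv): #839 ∉ locked.
From (v): #992 ∉ draft.
(ix) (exactly one): #992 ∈ locked.
(ii): locked already has 1, so the rest are out.
Suppose #839 ∉ flagged: no assignment then satisfies all the clues, so #839 ∈ flagged.

flagged = {#839, #992}; draft = {#839}; locked = {#992}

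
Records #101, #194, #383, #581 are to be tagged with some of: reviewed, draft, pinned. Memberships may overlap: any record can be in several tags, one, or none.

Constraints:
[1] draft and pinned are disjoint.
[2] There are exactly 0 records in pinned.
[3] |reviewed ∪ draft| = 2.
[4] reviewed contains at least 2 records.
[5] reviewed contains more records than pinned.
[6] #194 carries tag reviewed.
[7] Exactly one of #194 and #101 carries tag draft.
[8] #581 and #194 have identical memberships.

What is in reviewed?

reviewed = {#194, #581}

From (6): #194 ∈ reviewed.
(2): pinned already has 0, so the rest are out.
(8): #581 matches #194: #581 ∈ reviewed.
Suppose #101 ∈ reviewed: no assignment then satisfies all the clues, so #101 ∉ reviewed.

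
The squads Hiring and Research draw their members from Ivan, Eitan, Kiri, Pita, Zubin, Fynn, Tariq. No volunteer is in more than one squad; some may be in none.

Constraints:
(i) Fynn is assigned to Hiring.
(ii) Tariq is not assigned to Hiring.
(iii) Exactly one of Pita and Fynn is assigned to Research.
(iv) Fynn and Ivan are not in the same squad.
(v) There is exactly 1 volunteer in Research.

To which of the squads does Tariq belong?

Tariq: none

From (i): Fynn ∈ Hiring.
From (ii): Tariq ∉ Hiring.
(iii) (exactly one): Pita ∈ Research.
(iv): Ivan ∉ Hiring.
(v): Research already has 1, so the rest are out.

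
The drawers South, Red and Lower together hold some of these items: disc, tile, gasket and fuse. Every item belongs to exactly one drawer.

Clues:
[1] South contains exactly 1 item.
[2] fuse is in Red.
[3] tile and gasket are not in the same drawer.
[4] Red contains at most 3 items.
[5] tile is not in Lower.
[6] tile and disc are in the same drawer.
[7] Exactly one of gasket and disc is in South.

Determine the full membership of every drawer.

South = {gasket}; Red = {disc, fuse, tile}; Lower = {}

From (2): fuse ∈ Red.
From (5): tile ∉ Lower.
(6): disc matches tile: disc ∉ Lower.
Suppose disc ∈ South: no assignment then satisfies all the clues, so disc ∉ South.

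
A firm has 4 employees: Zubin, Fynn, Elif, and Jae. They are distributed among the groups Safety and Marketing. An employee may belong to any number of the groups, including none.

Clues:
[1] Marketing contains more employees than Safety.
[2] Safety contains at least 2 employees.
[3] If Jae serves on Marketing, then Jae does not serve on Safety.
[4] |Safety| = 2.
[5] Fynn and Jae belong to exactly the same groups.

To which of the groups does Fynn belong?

Fynn: Marketing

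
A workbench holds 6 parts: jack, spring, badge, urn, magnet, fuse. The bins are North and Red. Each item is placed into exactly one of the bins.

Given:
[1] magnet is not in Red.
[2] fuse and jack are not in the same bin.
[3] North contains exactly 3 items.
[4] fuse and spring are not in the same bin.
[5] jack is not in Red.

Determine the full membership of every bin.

North = {jack, magnet, spring}; Red = {badge, fuse, urn}

From (1): magnet ∉ Red.
From (5): jack ∉ Red.
Only one bin left: jack ∈ North.
Only one bin left: magnet ∈ North.
(2): fuse ∉ North.
Only one bin left: fuse ∈ Red.
(4): spring ∉ Red.
Only one bin left: spring ∈ North.
(3): North already has 3, so the rest are out.
Only one bin left: badge ∈ Red.
Only one bin left: urn ∈ Red.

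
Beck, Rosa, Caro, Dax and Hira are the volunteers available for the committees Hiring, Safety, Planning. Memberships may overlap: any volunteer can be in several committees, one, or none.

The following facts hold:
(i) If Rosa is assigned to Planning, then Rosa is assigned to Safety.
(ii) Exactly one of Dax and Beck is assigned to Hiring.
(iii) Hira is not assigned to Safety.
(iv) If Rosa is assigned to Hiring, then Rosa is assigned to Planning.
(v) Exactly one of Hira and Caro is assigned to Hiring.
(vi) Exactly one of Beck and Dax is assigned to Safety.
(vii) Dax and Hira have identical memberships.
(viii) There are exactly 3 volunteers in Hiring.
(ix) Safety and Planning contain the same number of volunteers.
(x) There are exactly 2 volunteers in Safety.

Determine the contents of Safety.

Safety = {Beck, Rosa}

From (iii): Hira ∉ Safety.
(vii): Dax matches Hira: Dax ∉ Safety.
(vi) (exactly one): Beck ∈ Safety.
Suppose Rosa ∉ Safety: no assignment then satisfies all the clues, so Rosa ∈ Safety.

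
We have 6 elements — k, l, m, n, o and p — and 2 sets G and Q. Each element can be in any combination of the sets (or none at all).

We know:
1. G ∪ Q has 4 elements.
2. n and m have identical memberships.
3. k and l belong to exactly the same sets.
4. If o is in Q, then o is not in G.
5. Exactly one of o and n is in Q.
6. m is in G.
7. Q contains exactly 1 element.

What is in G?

From (6): m ∈ G.
(2): n matches m: n ∈ G.
Suppose k ∈ G: no assignment then satisfies all the clues, so k ∉ G.

G = {m, n, p}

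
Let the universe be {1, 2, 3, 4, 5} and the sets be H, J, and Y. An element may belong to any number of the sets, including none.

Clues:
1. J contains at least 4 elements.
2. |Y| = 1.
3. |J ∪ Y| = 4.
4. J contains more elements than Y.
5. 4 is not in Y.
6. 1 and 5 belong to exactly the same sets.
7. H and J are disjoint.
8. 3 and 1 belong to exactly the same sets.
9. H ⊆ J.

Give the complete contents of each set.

H = {}; J = {1, 2, 3, 5}; Y = {2}

From (5): 4 ∉ Y.
Suppose 1 ∈ H: no assignment then satisfies all the clues, so 1 ∉ H.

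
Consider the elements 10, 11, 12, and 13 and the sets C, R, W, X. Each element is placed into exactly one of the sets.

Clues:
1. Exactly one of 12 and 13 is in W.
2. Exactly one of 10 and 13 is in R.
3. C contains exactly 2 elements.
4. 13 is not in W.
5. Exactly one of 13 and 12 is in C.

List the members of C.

From (4): 13 ∉ W.
(1) (exactly one): 12 ∈ W.
(5) (exactly one): 13 ∈ C.
(2) (exactly one): 10 ∈ R.
(3): only 2 candidates remain for C, so all are in.

C = {11, 13}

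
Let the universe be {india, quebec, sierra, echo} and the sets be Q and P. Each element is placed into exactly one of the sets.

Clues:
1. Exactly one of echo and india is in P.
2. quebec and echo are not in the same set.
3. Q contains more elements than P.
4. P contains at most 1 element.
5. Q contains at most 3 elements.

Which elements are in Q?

Q = {india, quebec, sierra}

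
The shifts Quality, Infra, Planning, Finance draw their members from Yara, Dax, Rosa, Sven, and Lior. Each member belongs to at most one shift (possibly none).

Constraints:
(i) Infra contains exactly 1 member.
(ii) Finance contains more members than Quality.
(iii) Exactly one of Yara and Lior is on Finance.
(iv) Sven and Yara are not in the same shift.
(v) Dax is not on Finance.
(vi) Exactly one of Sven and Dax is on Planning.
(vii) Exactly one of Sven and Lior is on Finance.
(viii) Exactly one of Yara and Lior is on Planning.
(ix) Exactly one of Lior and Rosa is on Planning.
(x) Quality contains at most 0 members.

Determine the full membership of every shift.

From (v): Dax ∉ Finance.
(x): Quality already has 0, so the rest are out.
Suppose Yara ∈ Infra: no assignment then satisfies all the clues, so Yara ∉ Infra.

Quality = {}; Infra = {Sven}; Planning = {Dax, Rosa, Yara}; Finance = {Lior}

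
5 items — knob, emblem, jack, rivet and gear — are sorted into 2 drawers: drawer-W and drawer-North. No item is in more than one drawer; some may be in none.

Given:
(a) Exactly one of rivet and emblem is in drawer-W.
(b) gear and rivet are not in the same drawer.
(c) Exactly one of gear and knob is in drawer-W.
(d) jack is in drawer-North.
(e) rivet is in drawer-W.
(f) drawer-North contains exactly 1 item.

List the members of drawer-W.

drawer-W = {knob, rivet}

From (d): jack ∈ drawer-North.
From (e): rivet ∈ drawer-W.
(a) (exactly one): emblem ∉ drawer-W.
(b): gear ∉ drawer-W.
(c) (exactly one): knob ∈ drawer-W.
(f): drawer-North already has 1, so the rest are out.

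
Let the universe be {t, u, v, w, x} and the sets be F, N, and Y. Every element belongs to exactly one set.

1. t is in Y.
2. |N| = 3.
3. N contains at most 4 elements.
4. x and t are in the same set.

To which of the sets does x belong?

x: Y

From (1): t ∈ Y.
(4): x matches t: x ∉ F.
(4): x matches t: x ∉ N.
(4): x matches t: x ∈ Y.
(2): only 3 candidates remain for N, so all are in.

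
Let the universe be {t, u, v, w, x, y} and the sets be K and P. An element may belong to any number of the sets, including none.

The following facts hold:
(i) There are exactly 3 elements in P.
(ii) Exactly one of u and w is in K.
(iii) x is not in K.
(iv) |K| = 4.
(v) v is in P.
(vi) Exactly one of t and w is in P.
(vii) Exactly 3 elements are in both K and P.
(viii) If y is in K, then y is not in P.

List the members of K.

K = {t, u, v, y}

From (iii): x ∉ K.
From (v): v ∈ P.
Suppose t ∉ K: no assignment then satisfies all the clues, so t ∈ K.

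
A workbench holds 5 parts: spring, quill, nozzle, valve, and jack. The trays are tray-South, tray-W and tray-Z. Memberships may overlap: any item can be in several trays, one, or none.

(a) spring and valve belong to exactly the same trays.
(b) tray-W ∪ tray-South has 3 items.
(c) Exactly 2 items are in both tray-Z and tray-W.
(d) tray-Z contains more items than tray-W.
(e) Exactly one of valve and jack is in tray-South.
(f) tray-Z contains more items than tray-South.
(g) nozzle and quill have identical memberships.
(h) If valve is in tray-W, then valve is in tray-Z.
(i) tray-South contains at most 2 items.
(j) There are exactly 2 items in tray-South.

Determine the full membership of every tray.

tray-South = {spring, valve}; tray-W = {jack, spring, valve}; tray-Z = {nozzle, quill, spring, valve}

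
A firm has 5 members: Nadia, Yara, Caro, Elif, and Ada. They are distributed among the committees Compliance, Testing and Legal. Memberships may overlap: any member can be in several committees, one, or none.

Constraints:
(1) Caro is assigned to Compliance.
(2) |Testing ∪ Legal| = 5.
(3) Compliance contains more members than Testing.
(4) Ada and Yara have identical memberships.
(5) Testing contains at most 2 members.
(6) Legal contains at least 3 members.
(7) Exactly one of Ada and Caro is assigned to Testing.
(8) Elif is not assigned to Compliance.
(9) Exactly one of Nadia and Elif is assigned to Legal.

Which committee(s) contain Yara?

Yara: Compliance, Legal

From (1): Caro ∈ Compliance.
From (8): Elif ∉ Compliance.
Suppose Yara ∉ Compliance: no assignment then satisfies all the clues, so Yara ∈ Compliance.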